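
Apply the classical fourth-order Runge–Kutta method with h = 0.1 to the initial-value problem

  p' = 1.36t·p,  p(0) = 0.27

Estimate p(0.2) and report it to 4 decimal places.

0.2774

RK4: k1 = f(t_n, p_n); k2 = f(t_n + h/2, p_n + (h/2)·k1); k3 = f(t_n + h/2, p_n + (h/2)·k2); k4 = f(t_n + h, p_n + h·k3); p_{n+1} = p_n + (h/6)·(k1 + 2k2 + 2k3 + k4).
t=0.000000, p=0.270000:
  k1 = f(0.000000, 0.270000) = 0.000000
  k2 = f(0.050000, 0.270000) = 0.018360
  k3 = f(0.050000, 0.270918) = 0.018422
  k4 = f(0.100000, 0.271842) = 0.036971
  p ← 0.270000 + (0.1/6)·(k1 + 2k2 + 2k3 + k4) = 0.271842
t=0.100000, p=0.271842:
  k1 = f(0.100000, 0.271842) = 0.036971
  k2 = f(0.150000, 0.273691) = 0.055833
  k3 = f(0.150000, 0.274634) = 0.056025
  k4 = f(0.200000, 0.277445) = 0.075465
  p ← 0.271842 + (0.1/6)·(k1 + 2k2 + 2k3 + k4) = 0.277445
p(0.2) ≈ 0.2774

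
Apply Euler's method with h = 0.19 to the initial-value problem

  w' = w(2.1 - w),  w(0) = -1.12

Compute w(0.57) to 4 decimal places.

Euler: w_{n+1} = w_n + h·f(s_n, w_n).
s=0.000000, w=-1.120000: f=-3.606400 → w ← -1.120000 + 0.19·(-3.606400) = -1.805216
s=0.190000, w=-1.805216: f=-7.049758 → w ← -1.805216 + 0.19·(-7.049758) = -3.144670
s=0.380000, w=-3.144670: f=-16.492757 → w ← -3.144670 + 0.19·(-16.492757) = -6.278294
w(0.57) ≈ -6.2783

-6.2783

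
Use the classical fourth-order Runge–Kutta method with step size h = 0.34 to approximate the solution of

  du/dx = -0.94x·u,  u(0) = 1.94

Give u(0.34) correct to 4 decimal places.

1.8374

RK4: k1 = f(x_n, u_n); k2 = f(x_n + h/2, u_n + (h/2)·k1); k3 = f(x_n + h/2, u_n + (h/2)·k2); k4 = f(x_n + h, u_n + h·k3); u_{n+1} = u_n + (h/6)·(k1 + 2k2 + 2k3 + k4).
x=0.000000, u=1.940000:
  k1 = f(0.000000, 1.940000) = 0.000000
  k2 = f(0.170000, 1.940000) = -0.310012
  k3 = f(0.170000, 1.887298) = -0.301590
  k4 = f(0.340000, 1.837459) = -0.587252
  u ← 1.940000 + (0.34/6)·(k1 + 2k2 + 2k3 + k4) = 1.837407
u(0.34) ≈ 1.8374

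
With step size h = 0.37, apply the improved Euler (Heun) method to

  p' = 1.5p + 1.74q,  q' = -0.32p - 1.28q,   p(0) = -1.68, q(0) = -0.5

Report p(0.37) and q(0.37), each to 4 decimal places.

Heun on (p,q): k1 = f(t_n, state_n); k2 = f(t_n + h, state_n + h·k1); state_{n+1} = state_n + (h/2)·(k1 + k2).
0.000000: (-1.680000, -0.500000)
  k1 = (-3.390000, 1.177600)
  predictor → (-2.934300, -0.064288)
  k2 = (-4.513311, 1.021265)
  → (-3.142113, -0.093210)
(p(0.37), q(0.37)) ≈ (-3.1421, -0.0932)

-3.1421, -0.0932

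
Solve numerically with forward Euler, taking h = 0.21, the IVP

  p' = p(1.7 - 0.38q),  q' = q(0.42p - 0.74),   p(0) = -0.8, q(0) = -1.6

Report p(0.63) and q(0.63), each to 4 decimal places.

Euler on (p,q): p_{n+1} = p_n + h·p', q_{n+1} = q_n + h·q'.
0.000000: (-0.800000, -1.600000); f=(-1.846400, 1.721600) → (-1.187744, -1.238464)
0.210000: (-1.187744, -1.238464); f=(-2.578137, 1.534274) → (-1.729153, -0.916266)
0.420000: (-1.729153, -0.916266); f=(-3.541618, 1.343470) → (-2.472892, -0.634138)
(p(0.63), q(0.63)) ≈ (-2.4729, -0.6341)

-2.4729, -0.6341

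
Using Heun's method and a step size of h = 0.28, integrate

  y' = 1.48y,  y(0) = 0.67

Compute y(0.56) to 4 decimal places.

Heun: k1 = f(t_n, y_n); k2 = f(t_n + h, y_n + h·k1); y_{n+1} = y_n + (h/2)·(k1 + k2).
t=0.000000, y=0.670000:
  k1 = f(0.000000, 0.670000) = 0.991600
  k2 = f(0.280000, 0.947648) = 1.402519
  y ← 0.670000 + (0.28/2)·(0.991600 + 1.402519) = 1.005177
t=0.280000, y=1.005177:
  k1 = f(0.280000, 1.005177) = 1.487661
  k2 = f(0.560000, 1.421722) = 2.104148
  y ← 1.005177 + (0.28/2)·(1.487661 + 2.104148) = 1.508030
y(0.56) ≈ 1.5080

1.5080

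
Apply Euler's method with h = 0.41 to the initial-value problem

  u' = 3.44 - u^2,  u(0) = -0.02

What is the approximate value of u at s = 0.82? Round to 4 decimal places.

2.0082

Euler: u_{n+1} = u_n + h·f(s_n, u_n).
s=0.000000, u=-0.020000: f=3.439600 → u ← -0.020000 + 0.41·3.439600 = 1.390236
s=0.410000, u=1.390236: f=1.507244 → u ← 1.390236 + 0.41·1.507244 = 2.008206
u(0.82) ≈ 2.0082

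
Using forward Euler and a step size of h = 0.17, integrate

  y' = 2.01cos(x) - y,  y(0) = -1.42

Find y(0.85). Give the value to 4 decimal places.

Euler: y_{n+1} = y_n + h·f(x_n, y_n).
x=0.000000, y=-1.420000: f=3.430000 → y ← -1.420000 + 0.17·3.430000 = -0.836900
x=0.170000, y=-0.836900: f=2.817925 → y ← -0.836900 + 0.17·2.817925 = -0.357853
x=0.340000, y=-0.357853: f=2.252790 → y ← -0.357853 + 0.17·2.252790 = 0.025122
x=0.510000, y=0.025122: f=1.729095 → y ← 0.025122 + 0.17·1.729095 = 0.319068
x=0.680000, y=0.319068: f=1.243853 → y ← 0.319068 + 0.17·1.243853 = 0.530523
y(0.85) ≈ 0.5305

0.5305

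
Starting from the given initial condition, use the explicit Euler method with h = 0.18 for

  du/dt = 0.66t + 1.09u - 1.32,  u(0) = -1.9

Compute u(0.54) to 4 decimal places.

-4.0456

Euler: u_{n+1} = u_n + h·f(t_n, u_n).
t=0.000000, u=-1.900000: f=-3.391000 → u ← -1.900000 + 0.18·(-3.391000) = -2.510380
t=0.180000, u=-2.510380: f=-3.937514 → u ← -2.510380 + 0.18·(-3.937514) = -3.219133
t=0.360000, u=-3.219133: f=-4.591254 → u ← -3.219133 + 0.18·(-4.591254) = -4.045558
u(0.54) ≈ -4.0456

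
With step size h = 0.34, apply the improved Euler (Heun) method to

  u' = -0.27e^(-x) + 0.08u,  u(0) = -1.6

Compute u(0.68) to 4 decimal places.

Heun: k1 = f(x_n, u_n); k2 = f(x_n + h, u_n + h·k1); u_{n+1} = u_n + (h/2)·(k1 + k2).
x=0.000000, u=-1.600000:
  k1 = f(0.000000, -1.600000) = -0.398000
  k2 = f(0.340000, -1.735320) = -0.331004
  u ← -1.600000 + (0.34/2)·(-0.398000 + (-0.331004)) = -1.723931
x=0.340000, u=-1.723931:
  k1 = f(0.340000, -1.723931) = -0.330092
  k2 = f(0.680000, -1.836162) = -0.283680
  u ← -1.723931 + (0.34/2)·(-0.330092 + (-0.283680)) = -1.828272
u(0.68) ≈ -1.8283

-1.8283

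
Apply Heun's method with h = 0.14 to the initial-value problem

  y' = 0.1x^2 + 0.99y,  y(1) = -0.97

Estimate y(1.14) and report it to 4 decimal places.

Heun: k1 = f(x_n, y_n); k2 = f(x_n + h, y_n + h·k1); y_{n+1} = y_n + (h/2)·(k1 + k2).
x=1.000000, y=-0.970000:
  k1 = f(1.000000, -0.970000) = -0.860300
  k2 = f(1.140000, -1.090442) = -0.949578
  y ← -0.970000 + (0.14/2)·(-0.860300 + (-0.949578)) = -1.096691
y(1.14) ≈ -1.0967

-1.0967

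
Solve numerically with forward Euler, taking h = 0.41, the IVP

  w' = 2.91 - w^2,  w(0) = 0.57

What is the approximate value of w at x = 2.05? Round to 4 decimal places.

Euler: w_{n+1} = w_n + h·f(x_n, w_n).
x=0.000000, w=0.570000: f=2.585100 → w ← 0.570000 + 0.41·2.585100 = 1.629891
x=0.410000, w=1.629891: f=0.253455 → w ← 1.629891 + 0.41·0.253455 = 1.733808
x=0.820000, w=1.733808: f=-0.096089 → w ← 1.733808 + 0.41·(-0.096089) = 1.694411
x=1.230000, w=1.694411: f=0.038971 → w ← 1.694411 + 0.41·0.038971 = 1.710389
x=1.640000, w=1.710389: f=-0.015431 → w ← 1.710389 + 0.41·(-0.015431) = 1.704062
w(2.05) ≈ 1.7041

1.7041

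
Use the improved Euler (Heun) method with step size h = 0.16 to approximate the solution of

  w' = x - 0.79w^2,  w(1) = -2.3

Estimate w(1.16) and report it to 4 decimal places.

-2.9601

Heun: k1 = f(x_n, w_n); k2 = f(x_n + h, w_n + h·k1); w_{n+1} = w_n + (h/2)·(k1 + k2).
x=1.000000, w=-2.300000:
  k1 = f(1.000000, -2.300000) = -3.179100
  k2 = f(1.160000, -2.808656) = -5.071953
  w ← -2.300000 + (0.16/2)·(-3.179100 + (-5.071953)) = -2.960084
w(1.16) ≈ -2.9601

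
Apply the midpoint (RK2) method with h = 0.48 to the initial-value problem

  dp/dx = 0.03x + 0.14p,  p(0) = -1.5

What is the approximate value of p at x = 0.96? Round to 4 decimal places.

Midpoint: k1 = f(x_n, p_n); k2 = f(x_n + h/2, p_n + (h/2)·k1); p_{n+1} = p_n + h·k2.
x=0.000000, p=-1.500000:
  k1 = f(0.000000, -1.500000) = -0.210000
  k2 = f(0.240000, -1.550400) = -0.209856
  p ← -1.500000 + 0.48·(-0.209856) = -1.600731
x=0.480000, p=-1.600731:
  k1 = f(0.480000, -1.600731) = -0.209702
  k2 = f(0.720000, -1.651059) = -0.209548
  p ← -1.600731 + 0.48·(-0.209548) = -1.701314
p(0.96) ≈ -1.7013

-1.7013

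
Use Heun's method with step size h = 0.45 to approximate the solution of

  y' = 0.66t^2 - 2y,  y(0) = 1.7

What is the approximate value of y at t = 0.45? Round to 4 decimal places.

0.8886

Heun: k1 = f(t_n, y_n); k2 = f(t_n + h, y_n + h·k1); y_{n+1} = y_n + (h/2)·(k1 + k2).
t=0.000000, y=1.700000:
  k1 = f(0.000000, 1.700000) = -3.400000
  k2 = f(0.450000, 0.170000) = -0.206350
  y ← 1.700000 + (0.45/2)·(-3.400000 + (-0.206350)) = 0.888571
y(0.45) ≈ 0.8886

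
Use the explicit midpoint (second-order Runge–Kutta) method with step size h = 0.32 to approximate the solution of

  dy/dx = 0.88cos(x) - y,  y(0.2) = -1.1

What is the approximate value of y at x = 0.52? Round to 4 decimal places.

Midpoint: k1 = f(x_n, y_n); k2 = f(x_n + h/2, y_n + (h/2)·k1); y_{n+1} = y_n + h·k2.
x=0.200000, y=-1.100000:
  k1 = f(0.200000, -1.100000) = 1.962459
  k2 = f(0.360000, -0.786007) = 1.609596
  y ← -1.100000 + 0.32·1.609596 = -0.584929
y(0.52) ≈ -0.5849

-0.5849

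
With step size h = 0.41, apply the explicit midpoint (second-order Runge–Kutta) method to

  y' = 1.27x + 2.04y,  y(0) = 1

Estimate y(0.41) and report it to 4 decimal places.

2.2929

Midpoint: k1 = f(x_n, y_n); k2 = f(x_n + h/2, y_n + (h/2)·k1); y_{n+1} = y_n + h·k2.
x=0.000000, y=1.000000:
  k1 = f(0.000000, 1.000000) = 2.040000
  k2 = f(0.205000, 1.418200) = 3.153478
  y ← 1.000000 + 0.41·3.153478 = 2.292926
y(0.41) ≈ 2.2929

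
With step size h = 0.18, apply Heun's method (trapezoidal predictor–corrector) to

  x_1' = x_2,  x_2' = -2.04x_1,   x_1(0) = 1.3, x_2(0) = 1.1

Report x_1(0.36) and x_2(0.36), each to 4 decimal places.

1.5125, 0.0326

Heun on (x_1,x_2): k1 = f(x_n, state_n); k2 = f(x_n + h, state_n + h·k1); state_{n+1} = state_n + (h/2)·(k1 + k2).
0.000000: (1.300000, 1.100000)
  k1 = (1.100000, -2.652000)
  predictor → (1.498000, 0.622640)
  k2 = (0.622640, -3.055920)
  → (1.455038, 0.586287)
0.180000: (1.455038, 0.586287)
  k1 = (0.586287, -2.968277)
  predictor → (1.560569, 0.051997)
  k2 = (0.051997, -3.183561)
  → (1.512483, 0.032622)
(x_1(0.36), x_2(0.36)) ≈ (1.5125, 0.0326)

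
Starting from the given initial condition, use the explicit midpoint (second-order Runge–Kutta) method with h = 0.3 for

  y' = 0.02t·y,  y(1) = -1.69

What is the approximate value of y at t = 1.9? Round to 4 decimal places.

Midpoint: k1 = f(t_n, y_n); k2 = f(t_n + h/2, y_n + (h/2)·k1); y_{n+1} = y_n + h·k2.
t=1.000000, y=-1.690000:
  k1 = f(1.000000, -1.690000) = -0.033800
  k2 = f(1.150000, -1.695070) = -0.038987
  y ← -1.690000 + 0.3·(-0.038987) = -1.701696
t=1.300000, y=-1.701696:
  k1 = f(1.300000, -1.701696) = -0.044244
  k2 = f(1.450000, -1.708333) = -0.049542
  y ← -1.701696 + 0.3·(-0.049542) = -1.716558
t=1.600000, y=-1.716558:
  k1 = f(1.600000, -1.716558) = -0.054930
  k2 = f(1.750000, -1.724798) = -0.060368
  y ← -1.716558 + 0.3·(-0.060368) = -1.734669
y(1.9) ≈ -1.7347

-1.7347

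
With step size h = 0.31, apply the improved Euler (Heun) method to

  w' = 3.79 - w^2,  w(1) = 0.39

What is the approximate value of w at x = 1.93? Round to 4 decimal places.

1.7536

Heun: k1 = f(x_n, w_n); k2 = f(x_n + h, w_n + h·k1); w_{n+1} = w_n + (h/2)·(k1 + k2).
x=1.000000, w=0.390000:
  k1 = f(1.000000, 0.390000) = 3.637900
  k2 = f(1.310000, 1.517749) = 1.486438
  w ← 0.390000 + (0.31/2)·(3.637900 + 1.486438) = 1.184272
x=1.310000, w=1.184272:
  k1 = f(1.310000, 1.184272) = 2.387499
  k2 = f(1.620000, 1.924397) = 0.086696
  w ← 1.184272 + (0.31/2)·(2.387499 + 0.086696) = 1.567773
x=1.620000, w=1.567773:
  k1 = f(1.620000, 1.567773) = 1.332089
  k2 = f(1.930000, 1.980720) = -0.133253
  w ← 1.567773 + (0.31/2)·(1.332089 + (-0.133253)) = 1.753592
w(1.93) ≈ 1.7536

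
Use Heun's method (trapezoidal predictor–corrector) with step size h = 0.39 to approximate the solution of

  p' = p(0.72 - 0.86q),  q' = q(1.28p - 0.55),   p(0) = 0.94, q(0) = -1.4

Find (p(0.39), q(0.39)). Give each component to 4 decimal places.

Heun on (p,q): k1 = f(x_n, state_n); k2 = f(x_n + h, state_n + h·k1); state_{n+1} = state_n + (h/2)·(k1 + k2).
0.000000: (0.940000, -1.400000)
  k1 = (1.808560, -0.914480)
  predictor → (1.645338, -1.756647)
  k2 = (3.670284, -2.733401)
  → (2.008375, -2.111337)
(p(0.39), q(0.39)) ≈ (2.0084, -2.1113)

2.0084, -2.1113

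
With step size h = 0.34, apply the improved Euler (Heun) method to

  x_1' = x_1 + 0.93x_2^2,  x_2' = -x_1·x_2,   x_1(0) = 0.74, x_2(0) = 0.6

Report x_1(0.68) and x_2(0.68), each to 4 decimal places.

1.6495, 0.2818

Heun on (x_1,x_2): k1 = f(s_n, state_n); k2 = f(s_n + h, state_n + h·k1); state_{n+1} = state_n + (h/2)·(k1 + k2).
0.000000: (0.740000, 0.600000)
  k1 = (1.074800, -0.444000)
  predictor → (1.105432, 0.449040)
  k2 = (1.292954, -0.496383)
  → (1.142518, 0.440135)
0.340000: (1.142518, 0.440135)
  k1 = (1.322677, -0.502862)
  predictor → (1.592228, 0.269162)
  k2 = (1.659605, -0.428567)
  → (1.649506, 0.281792)
(x_1(0.68), x_2(0.68)) ≈ (1.6495, 0.2818)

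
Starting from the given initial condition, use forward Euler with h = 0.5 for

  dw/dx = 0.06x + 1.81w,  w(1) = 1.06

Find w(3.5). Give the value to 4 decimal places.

27.7506

Euler: w_{n+1} = w_n + h·f(x_n, w_n).
x=1.000000, w=1.060000: f=1.978600 → w ← 1.060000 + 0.5·1.978600 = 2.049300
x=1.500000, w=2.049300: f=3.799233 → w ← 2.049300 + 0.5·3.799233 = 3.948917
x=2.000000, w=3.948917: f=7.267539 → w ← 3.948917 + 0.5·7.267539 = 7.582686
x=2.500000, w=7.582686: f=13.874662 → w ← 7.582686 + 0.5·13.874662 = 14.520017
x=3.000000, w=14.520017: f=26.461230 → w ← 14.520017 + 0.5·26.461230 = 27.750632
w(3.5) ≈ 27.7506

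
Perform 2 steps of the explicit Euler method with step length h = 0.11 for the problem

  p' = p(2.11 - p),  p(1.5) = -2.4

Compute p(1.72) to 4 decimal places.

Euler: p_{n+1} = p_n + h·f(x_n, p_n).
x=1.500000, p=-2.400000: f=-10.824000 → p ← -2.400000 + 0.11·(-10.824000) = -3.590640
x=1.610000, p=-3.590640: f=-20.468946 → p ← -3.590640 + 0.11·(-20.468946) = -5.842224
p(1.72) ≈ -5.8422

-5.8422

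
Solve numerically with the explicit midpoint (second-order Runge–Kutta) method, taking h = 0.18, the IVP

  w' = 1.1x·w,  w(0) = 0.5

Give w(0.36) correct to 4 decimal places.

Midpoint: k1 = f(x_n, w_n); k2 = f(x_n + h/2, w_n + (h/2)·k1); w_{n+1} = w_n + h·k2.
x=0.000000, w=0.500000:
  k1 = f(0.000000, 0.500000) = 0.000000
  k2 = f(0.090000, 0.500000) = 0.049500
  w ← 0.500000 + 0.18·0.049500 = 0.508910
x=0.180000, w=0.508910:
  k1 = f(0.180000, 0.508910) = 0.100764
  k2 = f(0.270000, 0.517979) = 0.153840
  w ← 0.508910 + 0.18·0.153840 = 0.536601
w(0.36) ≈ 0.5366

0.5366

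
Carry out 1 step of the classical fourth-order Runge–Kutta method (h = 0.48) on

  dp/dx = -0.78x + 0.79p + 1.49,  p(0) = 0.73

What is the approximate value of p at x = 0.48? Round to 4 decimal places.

1.8338

RK4: k1 = f(x_n, p_n); k2 = f(x_n + h/2, p_n + (h/2)·k1); k3 = f(x_n + h/2, p_n + (h/2)·k2); k4 = f(x_n + h, p_n + h·k3); p_{n+1} = p_n + (h/6)·(k1 + 2k2 + 2k3 + k4).
x=0.000000, p=0.730000:
  k1 = f(0.000000, 0.730000) = 2.066700
  k2 = f(0.240000, 1.226008) = 2.271346
  k3 = f(0.240000, 1.275123) = 2.310147
  k4 = f(0.480000, 1.838871) = 2.568308
  p ← 0.730000 + (0.48/6)·(k1 + 2k2 + 2k3 + k4) = 1.833840
p(0.48) ≈ 1.8338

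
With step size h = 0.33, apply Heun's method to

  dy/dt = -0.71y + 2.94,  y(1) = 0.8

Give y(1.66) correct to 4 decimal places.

Heun: k1 = f(t_n, y_n); k2 = f(t_n + h, y_n + h·k1); y_{n+1} = y_n + (h/2)·(k1 + k2).
t=1.000000, y=0.800000:
  k1 = f(1.000000, 0.800000) = 2.372000
  k2 = f(1.330000, 1.582760) = 1.816240
  y ← 0.800000 + (0.33/2)·(2.372000 + 1.816240) = 1.491060
t=1.330000, y=1.491060:
  k1 = f(1.330000, 1.491060) = 1.881348
  k2 = f(1.660000, 2.111904) = 1.440548
  y ← 1.491060 + (0.33/2)·(1.881348 + 1.440548) = 2.039172
y(1.66) ≈ 2.0392

2.0392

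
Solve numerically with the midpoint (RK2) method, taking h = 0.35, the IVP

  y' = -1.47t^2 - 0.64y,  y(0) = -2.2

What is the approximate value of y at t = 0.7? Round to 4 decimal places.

-1.5592

Midpoint: k1 = f(t_n, y_n); k2 = f(t_n + h/2, y_n + (h/2)·k1); y_{n+1} = y_n + h·k2.
t=0.000000, y=-2.200000:
  k1 = f(0.000000, -2.200000) = 1.408000
  k2 = f(0.175000, -1.953600) = 1.205285
  y ← -2.200000 + 0.35·1.205285 = -1.778150
t=0.350000, y=-1.778150:
  k1 = f(0.350000, -1.778150) = 0.957941
  k2 = f(0.525000, -1.610510) = 0.625558
  y ← -1.778150 + 0.35·0.625558 = -1.559205
y(0.7) ≈ -1.5592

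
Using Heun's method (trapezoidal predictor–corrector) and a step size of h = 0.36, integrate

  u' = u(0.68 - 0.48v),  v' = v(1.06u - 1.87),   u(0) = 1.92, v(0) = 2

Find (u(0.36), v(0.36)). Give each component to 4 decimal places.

1.7185, 2.0442

Heun on (u,v): k1 = f(x_n, state_n); k2 = f(x_n + h, state_n + h·k1); state_{n+1} = state_n + (h/2)·(k1 + k2).
0.000000: (1.920000, 2.000000)
  k1 = (-0.537600, 0.330400)
  predictor → (1.726464, 2.118944)
  k2 = (-0.581979, -0.084648)
  → (1.718476, 2.044235)
(u(0.36), v(0.36)) ≈ (1.7185, 2.0442)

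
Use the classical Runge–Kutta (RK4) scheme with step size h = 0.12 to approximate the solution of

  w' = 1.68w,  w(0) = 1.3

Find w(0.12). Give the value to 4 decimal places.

1.5904

RK4: k1 = f(s_n, w_n); k2 = f(s_n + h/2, w_n + (h/2)·k1); k3 = f(s_n + h/2, w_n + (h/2)·k2); k4 = f(s_n + h, w_n + h·k3); w_{n+1} = w_n + (h/6)·(k1 + 2k2 + 2k3 + k4).
s=0.000000, w=1.300000:
  k1 = f(0.000000, 1.300000) = 2.184000
  k2 = f(0.060000, 1.431040) = 2.404147
  k3 = f(0.060000, 1.444249) = 2.426338
  k4 = f(0.120000, 1.591161) = 2.673150
  w ← 1.300000 + (0.12/6)·(k1 + 2k2 + 2k3 + k4) = 1.590362
w(0.12) ≈ 1.5904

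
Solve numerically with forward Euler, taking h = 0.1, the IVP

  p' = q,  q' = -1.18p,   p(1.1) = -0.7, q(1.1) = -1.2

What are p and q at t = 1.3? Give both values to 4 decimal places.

Euler on (p,q): p_{n+1} = p_n + h·p', q_{n+1} = q_n + h·q'.
1.100000: (-0.700000, -1.200000); f=(-1.200000, 0.826000) → (-0.820000, -1.117400)
1.200000: (-0.820000, -1.117400); f=(-1.117400, 0.967600) → (-0.931740, -1.020640)
(p(1.3), q(1.3)) ≈ (-0.9317, -1.0206)

-0.9317, -1.0206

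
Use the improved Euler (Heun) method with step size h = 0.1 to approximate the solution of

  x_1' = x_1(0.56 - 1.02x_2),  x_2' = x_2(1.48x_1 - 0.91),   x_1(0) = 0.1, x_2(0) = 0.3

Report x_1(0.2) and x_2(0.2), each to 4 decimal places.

Heun on (x_1,x_2): k1 = f(t_n, state_n); k2 = f(t_n + h, state_n + h·k1); state_{n+1} = state_n + (h/2)·(k1 + k2).
0.000000: (0.100000, 0.300000)
  k1 = (0.025400, -0.228600)
  predictor → (0.102540, 0.277140)
  k2 = (0.028436, -0.210139)
  → (0.102692, 0.278063)
0.100000: (0.102692, 0.278063)
  k1 = (0.028382, -0.210776)
  predictor → (0.105530, 0.256985)
  k2 = (0.031435, -0.193720)
  → (0.105683, 0.257838)
(x_1(0.2), x_2(0.2)) ≈ (0.1057, 0.2578)

0.1057, 0.2578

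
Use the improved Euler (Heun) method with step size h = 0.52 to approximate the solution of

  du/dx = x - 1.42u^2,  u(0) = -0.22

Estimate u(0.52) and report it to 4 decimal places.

Heun: k1 = f(x_n, u_n); k2 = f(x_n + h, u_n + h·k1); u_{n+1} = u_n + (h/2)·(k1 + k2).
x=0.000000, u=-0.220000:
  k1 = f(0.000000, -0.220000) = -0.068728
  k2 = f(0.520000, -0.255739) = 0.427129
  u ← -0.220000 + (0.52/2)·(-0.068728 + 0.427129) = -0.126816
u(0.52) ≈ -0.1268

-0.1268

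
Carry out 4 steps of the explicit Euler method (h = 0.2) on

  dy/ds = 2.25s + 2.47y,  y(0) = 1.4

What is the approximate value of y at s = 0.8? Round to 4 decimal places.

7.7146

Euler: y_{n+1} = y_n + h·f(s_n, y_n).
s=0.000000, y=1.400000: f=3.458000 → y ← 1.400000 + 0.2·3.458000 = 2.091600
s=0.200000, y=2.091600: f=5.616252 → y ← 2.091600 + 0.2·5.616252 = 3.214850
s=0.400000, y=3.214850: f=8.840680 → y ← 3.214850 + 0.2·8.840680 = 4.982986
s=0.600000, y=4.982986: f=13.657977 → y ← 4.982986 + 0.2·13.657977 = 7.714582
y(0.8) ≈ 7.7146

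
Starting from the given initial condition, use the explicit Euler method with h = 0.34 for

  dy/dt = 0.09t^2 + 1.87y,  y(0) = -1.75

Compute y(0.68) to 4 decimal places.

-4.6792

Euler: y_{n+1} = y_n + h·f(t_n, y_n).
t=0.000000, y=-1.750000: f=-3.272500 → y ← -1.750000 + 0.34·(-3.272500) = -2.862650
t=0.340000, y=-2.862650: f=-5.342752 → y ← -2.862650 + 0.34·(-5.342752) = -4.679186
y(0.68) ≈ -4.6792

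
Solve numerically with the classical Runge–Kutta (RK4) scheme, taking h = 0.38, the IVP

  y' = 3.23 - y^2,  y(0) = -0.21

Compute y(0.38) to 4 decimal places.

0.9182

RK4: k1 = f(x_n, y_n); k2 = f(x_n + h/2, y_n + (h/2)·k1); k3 = f(x_n + h/2, y_n + (h/2)·k2); k4 = f(x_n + h, y_n + h·k3); y_{n+1} = y_n + (h/6)·(k1 + 2k2 + 2k3 + k4).
x=0.000000, y=-0.210000:
  k1 = f(0.000000, -0.210000) = 3.185900
  k2 = f(0.190000, 0.395321) = 3.073721
  k3 = f(0.190000, 0.374007) = 3.090119
  k4 = f(0.380000, 0.964245) = 2.300231
  y ← -0.210000 + (0.38/6)·(k1 + 2k2 + 2k3 + k4) = 0.918208
y(0.38) ≈ 0.9182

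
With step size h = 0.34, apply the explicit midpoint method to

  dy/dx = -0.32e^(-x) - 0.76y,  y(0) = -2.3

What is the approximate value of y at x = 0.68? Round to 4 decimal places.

Midpoint: k1 = f(x_n, y_n); k2 = f(x_n + h/2, y_n + (h/2)·k1); y_{n+1} = y_n + h·k2.
x=0.000000, y=-2.300000:
  k1 = f(0.000000, -2.300000) = 1.428000
  k2 = f(0.170000, -2.057240) = 1.293530
  y ← -2.300000 + 0.34·1.293530 = -1.860200
x=0.340000, y=-1.860200:
  k1 = f(0.340000, -1.860200) = 1.185985
  k2 = f(0.510000, -1.658582) = 1.068364
  y ← -1.860200 + 0.34·1.068364 = -1.496956
y(0.68) ≈ -1.4970

-1.4970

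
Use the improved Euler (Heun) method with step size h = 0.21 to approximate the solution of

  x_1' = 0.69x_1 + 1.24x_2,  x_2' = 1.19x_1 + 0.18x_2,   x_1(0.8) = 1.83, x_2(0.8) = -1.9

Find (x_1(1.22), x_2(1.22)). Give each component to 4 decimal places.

1.5046, -1.1994

Heun on (x_1,x_2): k1 = f(x_n, state_n); k2 = f(x_n + h, state_n + h·k1); state_{n+1} = state_n + (h/2)·(k1 + k2).
0.800000: (1.830000, -1.900000)
  k1 = (-1.093300, 1.835700)
  predictor → (1.600407, -1.514503)
  k2 = (-0.773703, 1.631874)
  → (1.633965, -1.535905)
1.010000: (1.633965, -1.535905)
  k1 = (-0.777086, 1.667955)
  predictor → (1.470777, -1.185634)
  k2 = (-0.455351, 1.536810)
  → (1.504559, -1.199404)
(x_1(1.22), x_2(1.22)) ≈ (1.5046, -1.1994)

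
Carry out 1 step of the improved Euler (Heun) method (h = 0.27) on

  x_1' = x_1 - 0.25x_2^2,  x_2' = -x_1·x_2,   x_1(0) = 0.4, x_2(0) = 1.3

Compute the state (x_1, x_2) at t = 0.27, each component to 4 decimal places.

0.4048, 1.1681

Heun on (x_1,x_2): k1 = f(t_n, state_n); k2 = f(t_n + h, state_n + h·k1); state_{n+1} = state_n + (h/2)·(k1 + k2).
0.000000: (0.400000, 1.300000)
  k1 = (-0.022500, -0.520000)
  predictor → (0.393925, 1.159600)
  k2 = (0.057757, -0.456795)
  → (0.404760, 1.168133)
(x_1(0.27), x_2(0.27)) ≈ (0.4048, 1.1681)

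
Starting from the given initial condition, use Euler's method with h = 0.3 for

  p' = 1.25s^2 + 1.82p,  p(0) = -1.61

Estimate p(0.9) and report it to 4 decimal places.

Euler: p_{n+1} = p_n + h·f(s_n, p_n).
s=0.000000, p=-1.610000: f=-2.930200 → p ← -1.610000 + 0.3·(-2.930200) = -2.489060
s=0.300000, p=-2.489060: f=-4.417589 → p ← -2.489060 + 0.3·(-4.417589) = -3.814337
s=0.600000, p=-3.814337: f=-6.492093 → p ← -3.814337 + 0.3·(-6.492093) = -5.761965
p(0.9) ≈ -5.7620

-5.7620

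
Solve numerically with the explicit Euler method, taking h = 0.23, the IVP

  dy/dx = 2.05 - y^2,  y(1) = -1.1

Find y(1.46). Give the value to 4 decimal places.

Euler: y_{n+1} = y_n + h·f(x_n, y_n).
x=1.000000, y=-1.100000: f=0.840000 → y ← -1.100000 + 0.23·0.840000 = -0.906800
x=1.230000, y=-0.906800: f=1.227714 → y ← -0.906800 + 0.23·1.227714 = -0.624426
y(1.46) ≈ -0.6244

-0.6244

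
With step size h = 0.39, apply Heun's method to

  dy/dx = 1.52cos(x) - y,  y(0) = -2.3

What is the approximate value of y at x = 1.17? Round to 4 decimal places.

Heun: k1 = f(x_n, y_n); k2 = f(x_n + h, y_n + h·k1); y_{n+1} = y_n + (h/2)·(k1 + k2).
x=0.000000, y=-2.300000:
  k1 = f(0.000000, -2.300000) = 3.820000
  k2 = f(0.390000, -0.810200) = 2.216062
  y ← -2.300000 + (0.39/2)·(3.820000 + 2.216062) = -1.122968
x=0.390000, y=-1.122968:
  k1 = f(0.390000, -1.122968) = 2.528830
  k2 = f(0.780000, -0.136724) = 1.217313
  y ← -1.122968 + (0.39/2)·(2.528830 + 1.217313) = -0.392470
x=0.780000, y=-0.392470:
  k1 = f(0.780000, -0.392470) = 1.473059
  k2 = f(1.170000, 0.182023) = 0.411008
  y ← -0.392470 + (0.39/2)·(1.473059 + 0.411008) = -0.025077
y(1.17) ≈ -0.0251

-0.0251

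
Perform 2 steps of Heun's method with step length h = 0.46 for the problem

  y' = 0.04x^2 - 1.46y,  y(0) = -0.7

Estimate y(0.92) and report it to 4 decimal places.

Heun: k1 = f(x_n, y_n); k2 = f(x_n + h, y_n + h·k1); y_{n+1} = y_n + (h/2)·(k1 + k2).
x=0.000000, y=-0.700000:
  k1 = f(0.000000, -0.700000) = 1.022000
  k2 = f(0.460000, -0.229880) = 0.344089
  y ← -0.700000 + (0.46/2)·(1.022000 + 0.344089) = -0.385800
x=0.460000, y=-0.385800:
  k1 = f(0.460000, -0.385800) = 0.571731
  k2 = f(0.920000, -0.122803) = 0.213149
  y ← -0.385800 + (0.46/2)·(0.571731 + 0.213149) = -0.205277
y(0.92) ≈ -0.2053

-0.2053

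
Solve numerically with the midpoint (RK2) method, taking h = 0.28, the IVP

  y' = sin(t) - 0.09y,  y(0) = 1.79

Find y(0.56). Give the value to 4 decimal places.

1.8533

Midpoint: k1 = f(t_n, y_n); k2 = f(t_n + h/2, y_n + (h/2)·k1); y_{n+1} = y_n + h·k2.
t=0.000000, y=1.790000:
  k1 = f(0.000000, 1.790000) = -0.161100
  k2 = f(0.140000, 1.767446) = -0.019527
  y ← 1.790000 + 0.28·(-0.019527) = 1.784532
t=0.280000, y=1.784532:
  k1 = f(0.280000, 1.784532) = 0.115748
  k2 = f(0.420000, 1.800737) = 0.245694
  y ← 1.784532 + 0.28·0.245694 = 1.853327
y(0.56) ≈ 1.8533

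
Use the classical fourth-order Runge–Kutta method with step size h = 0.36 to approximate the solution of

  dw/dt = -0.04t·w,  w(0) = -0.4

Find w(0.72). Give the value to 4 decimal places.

RK4: k1 = f(t_n, w_n); k2 = f(t_n + h/2, w_n + (h/2)·k1); k3 = f(t_n + h/2, w_n + (h/2)·k2); k4 = f(t_n + h, w_n + h·k3); w_{n+1} = w_n + (h/6)·(k1 + 2k2 + 2k3 + k4).
t=0.000000, w=-0.400000:
  k1 = f(0.000000, -0.400000) = 0.000000
  k2 = f(0.180000, -0.400000) = 0.002880
  k3 = f(0.180000, -0.399482) = 0.002876
  k4 = f(0.360000, -0.398965) = 0.005745
  w ← -0.400000 + (0.36/6)·(k1 + 2k2 + 2k3 + k4) = -0.398965
t=0.360000, w=-0.398965:
  k1 = f(0.360000, -0.398965) = 0.005745
  k2 = f(0.540000, -0.397930) = 0.008595
  k3 = f(0.540000, -0.397417) = 0.008584
  k4 = f(0.720000, -0.395874) = 0.011401
  w ← -0.398965 + (0.36/6)·(k1 + 2k2 + 2k3 + k4) = -0.395874
w(0.72) ≈ -0.3959

-0.3959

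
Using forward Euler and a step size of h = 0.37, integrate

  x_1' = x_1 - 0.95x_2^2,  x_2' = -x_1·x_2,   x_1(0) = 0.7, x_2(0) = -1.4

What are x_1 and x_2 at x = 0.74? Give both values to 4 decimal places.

Euler on (x_1,x_2): x_1_{n+1} = x_1_n + h·x_1', x_2_{n+1} = x_2_n + h·x_2'.
0.000000: (0.700000, -1.400000); f=(-1.162000, 0.980000) → (0.270060, -1.037400)
0.370000: (0.270060, -1.037400); f=(-0.752329, 0.280160) → (-0.008302, -0.933741)
(x_1(0.74), x_2(0.74)) ≈ (-0.0083, -0.9337)

-0.0083, -0.9337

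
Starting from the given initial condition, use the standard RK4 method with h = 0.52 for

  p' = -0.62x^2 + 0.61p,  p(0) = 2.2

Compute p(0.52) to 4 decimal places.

RK4: k1 = f(x_n, p_n); k2 = f(x_n + h/2, p_n + (h/2)·k1); k3 = f(x_n + h/2, p_n + (h/2)·k2); k4 = f(x_n + h, p_n + h·k3); p_{n+1} = p_n + (h/6)·(k1 + 2k2 + 2k3 + k4).
x=0.000000, p=2.200000:
  k1 = f(0.000000, 2.200000) = 1.342000
  k2 = f(0.260000, 2.548920) = 1.512929
  k3 = f(0.260000, 2.593362) = 1.540039
  k4 = f(0.520000, 3.000820) = 1.662852
  p ← 2.200000 + (0.52/6)·(k1 + 2k2 + 2k3 + k4) = 2.989602
p(0.52) ≈ 2.9896

2.9896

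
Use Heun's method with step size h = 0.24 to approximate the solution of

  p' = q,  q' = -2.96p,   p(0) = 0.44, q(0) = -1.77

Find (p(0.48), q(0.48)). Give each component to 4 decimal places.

Heun on (p,q): k1 = f(t_n, state_n); k2 = f(t_n + h, state_n + h·k1); state_{n+1} = state_n + (h/2)·(k1 + k2).
0.000000: (0.440000, -1.770000)
  k1 = (-1.770000, -1.302400)
  predictor → (0.015200, -2.082576)
  k2 = (-2.082576, -0.044992)
  → (-0.022309, -1.931687)
0.240000: (-0.022309, -1.931687)
  k1 = (-1.931687, 0.066035)
  predictor → (-0.485914, -1.915839)
  k2 = (-1.915839, 1.438305)
  → (-0.484012, -1.751166)
(p(0.48), q(0.48)) ≈ (-0.4840, -1.7512)

-0.4840, -1.7512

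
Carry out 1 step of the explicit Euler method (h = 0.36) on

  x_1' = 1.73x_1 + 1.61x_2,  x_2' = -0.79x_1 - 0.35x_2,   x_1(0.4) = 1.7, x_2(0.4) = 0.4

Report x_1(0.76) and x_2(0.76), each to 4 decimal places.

Euler on (x_1,x_2): x_1_{n+1} = x_1_n + h·x_1', x_2_{n+1} = x_2_n + h·x_2'.
0.400000: (1.700000, 0.400000); f=(3.585000, -1.483000) → (2.990600, -0.133880)
(x_1(0.76), x_2(0.76)) ≈ (2.9906, -0.1339)

2.9906, -0.1339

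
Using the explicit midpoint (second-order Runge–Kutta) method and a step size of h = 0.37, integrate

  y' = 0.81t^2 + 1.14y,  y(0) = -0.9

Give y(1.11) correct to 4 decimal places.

Midpoint: k1 = f(t_n, y_n); k2 = f(t_n + h/2, y_n + (h/2)·k1); y_{n+1} = y_n + h·k2.
t=0.000000, y=-0.900000:
  k1 = f(0.000000, -0.900000) = -1.026000
  k2 = f(0.185000, -1.089810) = -1.214661
  y ← -0.900000 + 0.37·(-1.214661) = -1.349425
t=0.370000, y=-1.349425:
  k1 = f(0.370000, -1.349425) = -1.427455
  k2 = f(0.555000, -1.613504) = -1.589894
  y ← -1.349425 + 0.37·(-1.589894) = -1.937685
t=0.740000, y=-1.937685:
  k1 = f(0.740000, -1.937685) = -1.765405
  k2 = f(0.925000, -2.264285) = -1.888229
  y ← -1.937685 + 0.37·(-1.888229) = -2.636330
y(1.11) ≈ -2.6363

-2.6363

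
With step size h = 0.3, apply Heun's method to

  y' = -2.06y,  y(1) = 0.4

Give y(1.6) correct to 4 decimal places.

0.1313

Heun: k1 = f(x_n, y_n); k2 = f(x_n + h, y_n + h·k1); y_{n+1} = y_n + (h/2)·(k1 + k2).
x=1.000000, y=0.400000:
  k1 = f(1.000000, 0.400000) = -0.824000
  k2 = f(1.300000, 0.152800) = -0.314768
  y ← 0.400000 + (0.3/2)·(-0.824000 + (-0.314768)) = 0.229185
x=1.300000, y=0.229185:
  k1 = f(1.300000, 0.229185) = -0.472121
  k2 = f(1.600000, 0.087549) = -0.180350
  y ← 0.229185 + (0.3/2)·(-0.472121 + (-0.180350)) = 0.131314
y(1.6) ≈ 0.1313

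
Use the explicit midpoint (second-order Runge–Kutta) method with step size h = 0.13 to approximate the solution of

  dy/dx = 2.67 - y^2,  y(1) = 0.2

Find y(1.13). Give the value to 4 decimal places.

Midpoint: k1 = f(x_n, y_n); k2 = f(x_n + h/2, y_n + (h/2)·k1); y_{n+1} = y_n + h·k2.
x=1.000000, y=0.200000:
  k1 = f(1.000000, 0.200000) = 2.630000
  k2 = f(1.065000, 0.370950) = 2.532396
  y ← 0.200000 + 0.13·2.532396 = 0.529211
y(1.13) ≈ 0.5292

0.5292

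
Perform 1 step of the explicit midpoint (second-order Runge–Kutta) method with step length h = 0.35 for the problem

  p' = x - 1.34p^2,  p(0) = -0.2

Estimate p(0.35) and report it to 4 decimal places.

Midpoint: k1 = f(x_n, p_n); k2 = f(x_n + h/2, p_n + (h/2)·k1); p_{n+1} = p_n + h·k2.
x=0.000000, p=-0.200000:
  k1 = f(0.000000, -0.200000) = -0.053600
  k2 = f(0.175000, -0.209380) = 0.116254
  p ← -0.200000 + 0.35·0.116254 = -0.159311
p(0.35) ≈ -0.1593

-0.1593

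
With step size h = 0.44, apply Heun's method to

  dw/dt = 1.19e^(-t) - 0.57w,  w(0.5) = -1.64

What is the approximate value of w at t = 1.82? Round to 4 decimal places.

-0.4424

Heun: k1 = f(t_n, w_n); k2 = f(t_n + h, w_n + h·k1); w_{n+1} = w_n + (h/2)·(k1 + k2).
t=0.500000, w=-1.640000:
  k1 = f(0.500000, -1.640000) = 1.656571
  k2 = f(0.940000, -0.911109) = 0.984179
  w ← -1.640000 + (0.44/2)·(1.656571 + 0.984179) = -1.059035
t=0.940000, w=-1.059035:
  k1 = f(0.940000, -1.059035) = 1.068497
  k2 = f(1.380000, -0.588896) = 0.635049
  w ← -1.059035 + (0.44/2)·(1.068497 + 0.635049) = -0.684255
t=1.380000, w=-0.684255:
  k1 = f(1.380000, -0.684255) = 0.689404
  k2 = f(1.820000, -0.380917) = 0.409933
  w ← -0.684255 + (0.44/2)·(0.689404 + 0.409933) = -0.442401
w(1.82) ≈ -0.4424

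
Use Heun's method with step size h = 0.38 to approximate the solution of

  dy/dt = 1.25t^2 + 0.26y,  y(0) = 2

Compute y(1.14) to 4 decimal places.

3.3830

Heun: k1 = f(t_n, y_n); k2 = f(t_n + h, y_n + h·k1); y_{n+1} = y_n + (h/2)·(k1 + k2).
t=0.000000, y=2.000000:
  k1 = f(0.000000, 2.000000) = 0.520000
  k2 = f(0.380000, 2.197600) = 0.751876
  y ← 2.000000 + (0.38/2)·(0.520000 + 0.751876) = 2.241656
t=0.380000, y=2.241656:
  k1 = f(0.380000, 2.241656) = 0.763331
  k2 = f(0.760000, 2.531722) = 1.380248
  y ← 2.241656 + (0.38/2)·(0.763331 + 1.380248) = 2.648936
t=0.760000, y=2.648936:
  k1 = f(0.760000, 2.648936) = 1.410723
  k2 = f(1.140000, 3.185011) = 2.452603
  y ← 2.648936 + (0.38/2)·(1.410723 + 2.452603) = 3.382968
y(1.14) ≈ 3.3830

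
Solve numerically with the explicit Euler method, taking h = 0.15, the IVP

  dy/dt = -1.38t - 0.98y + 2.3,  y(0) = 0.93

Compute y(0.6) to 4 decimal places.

1.4281

Euler: y_{n+1} = y_n + h·f(t_n, y_n).
t=0.000000, y=0.930000: f=1.388600 → y ← 0.930000 + 0.15·1.388600 = 1.138290
t=0.150000, y=1.138290: f=0.977476 → y ← 1.138290 + 0.15·0.977476 = 1.284911
t=0.300000, y=1.284911: f=0.626787 → y ← 1.284911 + 0.15·0.626787 = 1.378929
t=0.450000, y=1.378929: f=0.327649 → y ← 1.378929 + 0.15·0.327649 = 1.428077
y(0.6) ≈ 1.4281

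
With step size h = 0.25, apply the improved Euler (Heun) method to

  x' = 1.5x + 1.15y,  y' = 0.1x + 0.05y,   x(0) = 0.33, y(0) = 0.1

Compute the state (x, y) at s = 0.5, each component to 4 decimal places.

0.7808, 0.1286

Heun on (x,y): k1 = f(s_n, state_n); k2 = f(s_n + h, state_n + h·k1); state_{n+1} = state_n + (h/2)·(k1 + k2).
0.000000: (0.330000, 0.100000)
  k1 = (0.610000, 0.038000)
  predictor → (0.482500, 0.109500)
  k2 = (0.849675, 0.053725)
  → (0.512459, 0.111466)
0.250000: (0.512459, 0.111466)
  k1 = (0.896875, 0.056819)
  predictor → (0.736678, 0.125670)
  k2 = (1.249538, 0.079951)
  → (0.780761, 0.128562)
(x(0.5), y(0.5)) ≈ (0.7808, 0.1286)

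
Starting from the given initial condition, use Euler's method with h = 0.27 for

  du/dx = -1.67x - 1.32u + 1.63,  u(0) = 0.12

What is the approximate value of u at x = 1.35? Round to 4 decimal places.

0.2564

Euler: u_{n+1} = u_n + h·f(x_n, u_n).
x=0.000000, u=0.120000: f=1.471600 → u ← 0.120000 + 0.27·1.471600 = 0.517332
x=0.270000, u=0.517332: f=0.496222 → u ← 0.517332 + 0.27·0.496222 = 0.651312
x=0.540000, u=0.651312: f=-0.131532 → u ← 0.651312 + 0.27·(-0.131532) = 0.615798
x=0.810000, u=0.615798: f=-0.535554 → u ← 0.615798 + 0.27·(-0.535554) = 0.471199
x=1.080000, u=0.471199: f=-0.795582 → u ← 0.471199 + 0.27·(-0.795582) = 0.256392
u(1.35) ≈ 0.2564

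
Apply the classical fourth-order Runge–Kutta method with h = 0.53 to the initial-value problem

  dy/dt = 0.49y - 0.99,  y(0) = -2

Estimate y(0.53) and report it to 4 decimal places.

-3.1922

RK4: k1 = f(t_n, y_n); k2 = f(t_n + h/2, y_n + (h/2)·k1); k3 = f(t_n + h/2, y_n + (h/2)·k2); k4 = f(t_n + h, y_n + h·k3); y_{n+1} = y_n + (h/6)·(k1 + 2k2 + 2k3 + k4).
t=0.000000, y=-2.000000:
  k1 = f(0.000000, -2.000000) = -1.970000
  k2 = f(0.265000, -2.522050) = -2.225804
  k3 = f(0.265000, -2.589838) = -2.259021
  k4 = f(0.530000, -3.197281) = -2.556668
  y ← -2.000000 + (0.53/6)·(k1 + 2k2 + 2k3 + k4) = -3.192175
y(0.53) ≈ -3.1922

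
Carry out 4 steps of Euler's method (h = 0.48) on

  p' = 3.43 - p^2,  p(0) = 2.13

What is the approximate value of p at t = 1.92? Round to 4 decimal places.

Euler: p_{n+1} = p_n + h·f(t_n, p_n).
t=0.000000, p=2.130000: f=-1.106900 → p ← 2.130000 + 0.48·(-1.106900) = 1.598688
t=0.480000, p=1.598688: f=0.874197 → p ← 1.598688 + 0.48·0.874197 = 2.018302
t=0.960000, p=2.018302: f=-0.643545 → p ← 2.018302 + 0.48·(-0.643545) = 1.709401
t=1.440000, p=1.709401: f=0.507948 → p ← 1.709401 + 0.48·0.507948 = 1.953216
p(1.92) ≈ 1.9532

1.9532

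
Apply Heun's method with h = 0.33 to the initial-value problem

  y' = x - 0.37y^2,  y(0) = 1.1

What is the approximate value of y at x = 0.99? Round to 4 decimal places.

Heun: k1 = f(x_n, y_n); k2 = f(x_n + h, y_n + h·k1); y_{n+1} = y_n + (h/2)·(k1 + k2).
x=0.000000, y=1.100000:
  k1 = f(0.000000, 1.100000) = -0.447700
  k2 = f(0.330000, 0.952259) = -0.005515
  y ← 1.100000 + (0.33/2)·(-0.447700 + (-0.005515)) = 1.025220
x=0.330000, y=1.025220:
  k1 = f(0.330000, 1.025220) = -0.058898
  k2 = f(0.660000, 1.005783) = 0.285708
  y ← 1.025220 + (0.33/2)·(-0.058898 + 0.285708) = 1.062643
x=0.660000, y=1.062643:
  k1 = f(0.660000, 1.062643) = 0.242192
  k2 = f(0.990000, 1.142567) = 0.506980
  y ← 1.062643 + (0.33/2)·(0.242192 + 0.506980) = 1.186257
y(0.99) ≈ 1.1863

1.1863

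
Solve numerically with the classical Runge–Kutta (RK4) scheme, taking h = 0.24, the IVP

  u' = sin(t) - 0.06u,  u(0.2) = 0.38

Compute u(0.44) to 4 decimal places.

RK4: k1 = f(t_n, u_n); k2 = f(t_n + h/2, u_n + (h/2)·k1); k3 = f(t_n + h/2, u_n + (h/2)·k2); k4 = f(t_n + h, u_n + h·k3); u_{n+1} = u_n + (h/6)·(k1 + 2k2 + 2k3 + k4).
t=0.200000, u=0.380000:
  k1 = f(0.200000, 0.380000) = 0.175869
  k2 = f(0.320000, 0.401104) = 0.290500
  k3 = f(0.320000, 0.414860) = 0.289675
  k4 = f(0.440000, 0.449522) = 0.398968
  u ← 0.380000 + (0.24/6)·(k1 + 2k2 + 2k3 + k4) = 0.449408
u(0.44) ≈ 0.4494

0.4494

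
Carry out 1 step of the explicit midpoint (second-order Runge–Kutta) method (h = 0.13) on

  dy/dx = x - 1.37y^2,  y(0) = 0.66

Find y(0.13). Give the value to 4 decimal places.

Midpoint: k1 = f(x_n, y_n); k2 = f(x_n + h/2, y_n + (h/2)·k1); y_{n+1} = y_n + h·k2.
x=0.000000, y=0.660000:
  k1 = f(0.000000, 0.660000) = -0.596772
  k2 = f(0.065000, 0.621210) = -0.463685
  y ← 0.660000 + 0.13·(-0.463685) = 0.599721
y(0.13) ≈ 0.5997

0.5997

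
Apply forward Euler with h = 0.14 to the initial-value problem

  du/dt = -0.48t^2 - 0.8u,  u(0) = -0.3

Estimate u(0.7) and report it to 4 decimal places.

Euler: u_{n+1} = u_n + h·f(t_n, u_n).
t=0.000000, u=-0.300000: f=0.240000 → u ← -0.300000 + 0.14·0.240000 = -0.266400
t=0.140000, u=-0.266400: f=0.203712 → u ← -0.266400 + 0.14·0.203712 = -0.237880
t=0.280000, u=-0.237880: f=0.152672 → u ← -0.237880 + 0.14·0.152672 = -0.216506
t=0.420000, u=-0.216506: f=0.088533 → u ← -0.216506 + 0.14·0.088533 = -0.204112
t=0.560000, u=-0.204112: f=0.012761 → u ← -0.204112 + 0.14·0.012761 = -0.202325
u(0.7) ≈ -0.2023

-0.2023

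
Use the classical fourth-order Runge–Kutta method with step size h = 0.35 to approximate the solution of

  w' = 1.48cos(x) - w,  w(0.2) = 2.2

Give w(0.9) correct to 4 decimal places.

RK4: k1 = f(x_n, w_n); k2 = f(x_n + h/2, w_n + (h/2)·k1); k3 = f(x_n + h/2, w_n + (h/2)·k2); k4 = f(x_n + h, w_n + h·k3); w_{n+1} = w_n + (h/6)·(k1 + 2k2 + 2k3 + k4).
x=0.200000, w=2.200000:
  k1 = f(0.200000, 2.200000) = -0.749501
  k2 = f(0.375000, 2.068837) = -0.691686
  k3 = f(0.375000, 2.078955) = -0.701804
  k4 = f(0.550000, 1.954369) = -0.692632
  w ← 2.200000 + (0.35/6)·(k1 + 2k2 + 2k3 + k4) = 1.953302
x=0.550000, w=1.953302:
  k1 = f(0.550000, 1.953302) = -0.691565
  k2 = f(0.725000, 1.832278) = -0.724499
  k3 = f(0.725000, 1.826514) = -0.718735
  k4 = f(0.900000, 1.701744) = -0.781762
  w ← 1.953302 + (0.35/6)·(k1 + 2k2 + 2k3 + k4) = 1.698980
w(0.9) ≈ 1.6990

1.6990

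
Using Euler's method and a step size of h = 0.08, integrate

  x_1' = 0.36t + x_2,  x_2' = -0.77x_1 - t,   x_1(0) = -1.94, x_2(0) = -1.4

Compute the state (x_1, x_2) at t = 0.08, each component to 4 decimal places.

-2.0520, -1.2805

Euler on (x_1,x_2): x_1_{n+1} = x_1_n + h·x_1', x_2_{n+1} = x_2_n + h·x_2'.
0.000000: (-1.940000, -1.400000); f=(-1.400000, 1.493800) → (-2.052000, -1.280496)
(x_1(0.08), x_2(0.08)) ≈ (-2.0520, -1.2805)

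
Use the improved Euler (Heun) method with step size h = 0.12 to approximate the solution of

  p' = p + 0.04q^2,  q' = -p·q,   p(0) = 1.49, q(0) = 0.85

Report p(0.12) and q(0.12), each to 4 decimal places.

Heun on (p,q): k1 = f(t_n, state_n); k2 = f(t_n + h, state_n + h·k1); state_{n+1} = state_n + (h/2)·(k1 + k2).
0.000000: (1.490000, 0.850000)
  k1 = (1.518900, -1.266500)
  predictor → (1.672268, 0.698020)
  k2 = (1.691757, -1.167277)
  → (1.682639, 0.703973)
(p(0.12), q(0.12)) ≈ (1.6826, 0.7040)

1.6826, 0.7040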